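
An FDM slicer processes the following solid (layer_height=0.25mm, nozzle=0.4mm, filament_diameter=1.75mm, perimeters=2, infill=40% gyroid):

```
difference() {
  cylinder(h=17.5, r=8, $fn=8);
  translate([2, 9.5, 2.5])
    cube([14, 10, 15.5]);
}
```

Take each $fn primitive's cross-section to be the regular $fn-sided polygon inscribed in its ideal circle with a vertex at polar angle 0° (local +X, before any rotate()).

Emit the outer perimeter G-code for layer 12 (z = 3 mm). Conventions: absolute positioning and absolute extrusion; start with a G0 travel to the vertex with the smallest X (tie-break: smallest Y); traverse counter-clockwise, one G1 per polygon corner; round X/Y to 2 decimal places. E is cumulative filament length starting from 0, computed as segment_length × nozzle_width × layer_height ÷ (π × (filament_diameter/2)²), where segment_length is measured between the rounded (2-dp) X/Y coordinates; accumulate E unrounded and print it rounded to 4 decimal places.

At z = 3 mm: the r=8 cylinder contributes a regular 8-gon of circumradius 8; the 14×10 cube at (2, 9.5) contributes its full rectangle; Taking the first minus the rest: starting from the r=8 cylinder, the 14×10 cube at (2, 9.5) misses the remaining region (no effect) — 1 connected region. The outline is a single polygon with 8 vertices. Extrusion per mm of travel: 0.4 × 0.25 / (π × 0.875²) = 0.041575. Accumulating E over each segment gives final E = 2.0371.

G0 X-8.00 Y0.00 Z3.00
G1 X-5.66 Y-5.66 E0.2546
G1 X0.00 Y-8.00 E0.5093
G1 X5.66 Y-5.66 E0.7639
G1 X8.00 Y0.00 E1.0185
G1 X5.66 Y5.66 E1.2732
G1 X0.00 Y8.00 E1.5278
G1 X-5.66 Y5.66 E1.7824
G1 X-8.00 Y0.00 E2.0371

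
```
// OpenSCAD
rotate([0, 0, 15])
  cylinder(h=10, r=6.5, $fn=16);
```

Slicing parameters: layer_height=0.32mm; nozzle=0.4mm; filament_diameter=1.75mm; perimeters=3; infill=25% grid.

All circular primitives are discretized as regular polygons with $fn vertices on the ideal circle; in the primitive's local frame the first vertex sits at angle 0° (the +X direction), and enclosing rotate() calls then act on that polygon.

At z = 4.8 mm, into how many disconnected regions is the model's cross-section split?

At z = 4.8 mm: the cylinder: section is a regular 16-gon, circumradius r=6.5; (rotated 15° about Z; rotation is an isometry so areas/perimeters/island counts are preserved). The result has 1 disconnected region.

1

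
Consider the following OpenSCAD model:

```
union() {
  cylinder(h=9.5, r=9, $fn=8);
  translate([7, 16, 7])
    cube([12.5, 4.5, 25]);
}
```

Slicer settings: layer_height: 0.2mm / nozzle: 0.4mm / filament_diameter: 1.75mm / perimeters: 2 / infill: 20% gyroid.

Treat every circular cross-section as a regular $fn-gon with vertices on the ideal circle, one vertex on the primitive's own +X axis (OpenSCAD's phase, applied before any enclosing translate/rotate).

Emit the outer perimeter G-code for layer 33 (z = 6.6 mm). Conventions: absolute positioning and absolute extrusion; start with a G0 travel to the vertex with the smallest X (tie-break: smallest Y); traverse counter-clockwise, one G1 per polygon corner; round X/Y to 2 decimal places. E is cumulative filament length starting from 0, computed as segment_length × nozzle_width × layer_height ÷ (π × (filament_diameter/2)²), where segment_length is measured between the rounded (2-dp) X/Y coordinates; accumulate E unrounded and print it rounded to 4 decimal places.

At z = 6.6 mm: the r=9 cylinder gives a regular 8-gon of circumradius 9 (constant along its height); the cube at (7, 16) is absent (z outside [7, 32]); Combining (union): only the r=9 cylinder is present, so the union is just that shape — 1 connected region. The outline is a single polygon with 8 vertices. Extrusion per mm of travel: 0.4 × 0.2 / (π × 0.875²) = 0.033260. Accumulating E over each segment gives final E = 1.8323.

G0 X-9.00 Y0.00 Z6.60
G1 X-6.36 Y-6.36 E0.2290
G1 X0.00 Y-9.00 E0.4581
G1 X6.36 Y-6.36 E0.6871
G1 X9.00 Y0.00 E0.9161
G1 X6.36 Y6.36 E1.1452
G1 X0.00 Y9.00 E1.3742
G1 X-6.36 Y6.36 E1.6032
G1 X-9.00 Y0.00 E1.8323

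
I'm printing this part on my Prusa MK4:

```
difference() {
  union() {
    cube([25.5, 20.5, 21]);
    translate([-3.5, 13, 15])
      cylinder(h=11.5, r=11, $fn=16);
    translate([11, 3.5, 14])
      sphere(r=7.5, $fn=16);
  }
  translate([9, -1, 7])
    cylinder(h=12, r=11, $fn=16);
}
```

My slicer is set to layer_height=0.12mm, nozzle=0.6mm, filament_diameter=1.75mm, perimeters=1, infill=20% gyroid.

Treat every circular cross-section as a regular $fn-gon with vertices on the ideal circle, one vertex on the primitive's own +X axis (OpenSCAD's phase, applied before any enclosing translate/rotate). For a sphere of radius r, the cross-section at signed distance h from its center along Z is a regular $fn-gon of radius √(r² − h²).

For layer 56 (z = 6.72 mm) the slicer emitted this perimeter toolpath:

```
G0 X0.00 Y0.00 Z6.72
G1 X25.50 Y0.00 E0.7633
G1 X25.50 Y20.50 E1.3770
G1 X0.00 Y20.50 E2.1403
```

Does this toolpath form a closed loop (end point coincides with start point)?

no

Start point (G0): (0.00, 0.00). End point (last G1): the path does not return to the start — open.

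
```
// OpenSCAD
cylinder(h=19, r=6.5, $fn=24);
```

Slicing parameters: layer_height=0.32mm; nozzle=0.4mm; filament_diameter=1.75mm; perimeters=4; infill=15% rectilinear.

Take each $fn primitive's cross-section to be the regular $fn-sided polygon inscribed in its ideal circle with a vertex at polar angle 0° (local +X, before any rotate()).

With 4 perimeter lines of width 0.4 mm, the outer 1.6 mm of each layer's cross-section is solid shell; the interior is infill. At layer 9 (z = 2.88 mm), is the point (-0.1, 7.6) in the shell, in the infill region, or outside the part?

At z = 2.88 mm: the r=6.5 cylinder gives a regular 24-gon of circumradius 6.5 (constant along its height). Overall, the cross-section is a single solid region. The nearest boundary edge runs (1.68, 6.28)→(0.00, 6.50); distance from the point to it = 1.10 mm. The point is not inside any of the regions above, so it lies outside the cross-section (1.10 mm from the nearest boundary).

outside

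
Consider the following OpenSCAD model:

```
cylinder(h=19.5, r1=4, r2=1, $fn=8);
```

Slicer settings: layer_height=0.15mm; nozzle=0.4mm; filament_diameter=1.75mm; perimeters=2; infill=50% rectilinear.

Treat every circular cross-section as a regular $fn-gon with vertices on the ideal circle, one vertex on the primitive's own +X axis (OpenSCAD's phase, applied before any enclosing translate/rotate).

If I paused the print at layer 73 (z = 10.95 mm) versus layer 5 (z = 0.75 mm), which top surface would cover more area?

Layer 73 (z = 10.95): the cone: at t=0.562 of its height the radius interpolates to r₁+(r₂−r₁)t = 2.315, giving a regular 8-gon of that circumradius (area = (8/2)·2.315²·sin(360°/8) = 15.16 mm²). So its area = 15.16 mm². Layer 5 (z = 0.75): the cone contributes a regular 8-gon of circumradius 3.885 (interpolated between r1=4 and r2=1 at t=0.038) (area = (8/2)·3.885²·sin(360°/8) = 42.68 mm²). So its area = 42.68 mm². Layer 5 is larger (42.68 vs 15.16 mm²).

layer 5 (z = 0.75 mm)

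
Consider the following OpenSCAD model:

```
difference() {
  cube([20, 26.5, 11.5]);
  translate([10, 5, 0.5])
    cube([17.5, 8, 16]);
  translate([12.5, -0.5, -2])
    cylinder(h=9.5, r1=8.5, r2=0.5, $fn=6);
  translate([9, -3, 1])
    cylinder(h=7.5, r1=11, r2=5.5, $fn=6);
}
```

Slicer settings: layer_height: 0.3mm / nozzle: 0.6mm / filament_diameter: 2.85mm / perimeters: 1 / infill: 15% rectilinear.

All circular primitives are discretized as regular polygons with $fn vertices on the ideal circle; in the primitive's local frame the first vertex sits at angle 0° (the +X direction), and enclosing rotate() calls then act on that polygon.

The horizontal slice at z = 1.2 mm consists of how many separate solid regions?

At z = 1.2 mm: the cube is present — its section is the full 20×26.5 rectangle; the cube at (10, 5) (footprint 17.5×8) is included at this height; the cone at (12.5, -0.5) contributes a regular 6-gon of circumradius 5.805 (interpolated between r1=8.5 and r2=0.5 at t=0.337); the cone at (9, -3) contributes a regular 6-gon of circumradius 10.853 (interpolated between r1=11 and r2=5.5 at t=0.027); Subtracting the remaining from the first: starting from the 20×26.5 cube, the 17.5×8 cube at (10, 5) partially overlaps it — only the 80.00 mm² overlap (of its 140.00 mm²) is removed, clipping the outline; the cone at (12.5, -0.5) partially overlaps it — only the 38.12 mm² overlap (of its 87.56 mm²) is removed, clipping the outline; the cone at (9, -3) partially overlaps it — only the 48.21 mm² overlap (of its 306.04 mm²) is removed, clipping the outline — 2 connected regions. The result has 2 disconnected regions.

2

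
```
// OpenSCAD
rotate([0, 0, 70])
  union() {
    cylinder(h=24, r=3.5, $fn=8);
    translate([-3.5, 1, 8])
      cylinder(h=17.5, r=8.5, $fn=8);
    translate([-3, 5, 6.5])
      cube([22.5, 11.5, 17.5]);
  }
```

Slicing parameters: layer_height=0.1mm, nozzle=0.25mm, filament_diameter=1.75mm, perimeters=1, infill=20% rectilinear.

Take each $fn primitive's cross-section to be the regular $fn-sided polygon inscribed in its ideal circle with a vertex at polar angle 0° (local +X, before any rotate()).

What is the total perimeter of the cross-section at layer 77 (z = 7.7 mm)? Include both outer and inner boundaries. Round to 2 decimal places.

89.43 mm

At z = 7.7 mm: the r=3.5 cylinder contributes a regular 8-gon of circumradius 3.5 (perimeter = 2·8·3.500·sin(180°/8) = 21.43 mm); the cylinder at (-3.5, 1) does not reach this height (z outside [8, 25.5]); the cube at (-3, 5) is present — its section is the full 22.5×11.5 rectangle (perimeter 68.00 mm); Combining (union): the 2 present regions are separate (no shared area or edge), so areas and boundary lengths simply add and each stays a separate island — boundary = 89.43 mm; (rotated 70° about Z; rotation is an isometry so areas/perimeters/island counts are preserved). Overall, the cross-section has 2 separate islands. Total boundary length (outer) = 89.43 mm.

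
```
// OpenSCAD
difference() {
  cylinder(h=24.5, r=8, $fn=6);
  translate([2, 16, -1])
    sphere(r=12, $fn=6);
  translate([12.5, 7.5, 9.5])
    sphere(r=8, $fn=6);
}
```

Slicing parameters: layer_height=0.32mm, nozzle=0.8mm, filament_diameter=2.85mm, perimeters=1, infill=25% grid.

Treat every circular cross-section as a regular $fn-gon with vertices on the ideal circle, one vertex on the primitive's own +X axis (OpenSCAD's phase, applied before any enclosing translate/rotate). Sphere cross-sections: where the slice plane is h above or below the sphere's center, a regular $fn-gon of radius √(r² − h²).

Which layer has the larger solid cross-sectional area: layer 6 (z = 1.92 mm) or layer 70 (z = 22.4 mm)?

layer 70 (z = 22.4 mm)

Layer 6 (z = 1.92): the cylinder: section is a regular 6-gon, circumradius r=8 (area = (6/2)·8.000²·sin(360°/6) = 166.28 mm²); the r=12 sphere at (2, 16) contributes a regular 6-gon of circumradius √(12²−2.92²) = 11.639 (area = (6/2)·11.639²·sin(360°/6) = 351.97 mm²); the r=8 sphere at (12.5, 7.5) slices to a regular 6-gon of circumradius 2.558 (√(r²−h²) with h=7.58 from center) (area = (6/2)·2.558²·sin(360°/6) = 17.00 mm²); Taking the first minus the rest: starting from the r=8 cylinder (166.28 mm²), the r=12 sphere at (2, 16) partially overlaps it — only the 8.40 mm² overlap (of its 351.97 mm²) is removed, clipping the outline; the r=8 sphere at (12.5, 7.5) misses the remaining region (no effect) — area = 157.88 mm². So its area = 157.88 mm². Layer 70 (z = 22.4): the cylinder: section is a regular 6-gon, circumradius r=8 (area = (6/2)·8.000²·sin(360°/6) = 166.28 mm²); the sphere at (2, 16) is not intersected at this z (|z−center|=23.400 > r=12); the sphere at (12.5, 7.5) is absent (|z−center|=12.900 > r=8); After the difference (first − rest): none of the subtracted shapes is present at this height, so the r=8 cylinder is unchanged — area = 166.28 mm². So its area = 166.28 mm². Layer 70 is larger (166.28 vs 157.88 mm²).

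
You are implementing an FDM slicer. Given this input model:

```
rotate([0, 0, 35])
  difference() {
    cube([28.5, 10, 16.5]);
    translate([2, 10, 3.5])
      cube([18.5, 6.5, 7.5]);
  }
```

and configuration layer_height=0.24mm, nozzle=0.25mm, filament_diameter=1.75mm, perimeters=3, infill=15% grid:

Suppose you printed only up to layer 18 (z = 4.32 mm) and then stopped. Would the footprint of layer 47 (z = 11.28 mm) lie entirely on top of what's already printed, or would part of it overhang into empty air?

entirely on top

Compare the two slices. At z = 4.32: the cube (footprint 28.5×10) is included at this height (area 285.00 mm²); the cube at (2, 10) (footprint 18.5×6.5) is included at this height (area 120.25 mm²); After the difference (first − rest): starting from the 28.5×10 cube (285.00 mm²), the 18.5×6.5 cube at (2, 10) misses the remaining region (no effect) — area = 285.00 mm²; (rotated 35° about Z; rotation is an isometry so areas/perimeters/island counts are preserved). At z = 11.28: the cube is present — its section is the full 28.5×10 rectangle (area 285.00 mm²); the cube at (2, 10) is not intersected at this z (z outside [3.5, 11]); Taking the first minus the rest: none of the subtracted shapes is present at this height, so the 28.5×10 cube is unchanged — area = 285.00 mm²; (rotated 35° about Z; rotation is an isometry so areas/perimeters/island counts are preserved). Checking containment: the cross-section at z = 11.28 is a subset of the cross-section at z = 4.32.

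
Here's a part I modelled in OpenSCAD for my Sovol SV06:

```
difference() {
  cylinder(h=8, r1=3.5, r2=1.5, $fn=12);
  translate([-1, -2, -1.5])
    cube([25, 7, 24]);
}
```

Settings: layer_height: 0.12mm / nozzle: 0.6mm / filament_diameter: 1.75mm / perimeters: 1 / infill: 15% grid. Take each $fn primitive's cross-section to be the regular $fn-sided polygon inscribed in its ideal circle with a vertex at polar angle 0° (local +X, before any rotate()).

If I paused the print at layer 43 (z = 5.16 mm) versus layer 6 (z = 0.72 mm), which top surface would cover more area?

layer 6 (z = 0.72 mm)

Layer 43 (z = 5.16): the cone contributes a regular 12-gon of circumradius 2.210 (interpolated between r1=3.5 and r2=1.5 at t=0.645) (area = (12/2)·2.210²·sin(360°/12) = 14.65 mm²); the 25×7 cube at (-1, -2) contributes its full rectangle (area 175.00 mm²); Subtracting the remaining from the first: starting from the cone (14.65 mm²), the 25×7 cube at (-1, -2) partially overlaps it — only the 11.31 mm² overlap (of its 175.00 mm²) is removed, clipping the outline — area = 3.34 mm². So its area = 3.34 mm². Layer 6 (z = 0.72): the cone: at t=0.090 of its height the radius interpolates to r₁+(r₂−r₁)t = 3.320, giving a regular 12-gon of that circumradius (area = (12/2)·3.320²·sin(360°/12) = 33.07 mm²); the cube at (-1, -2) (footprint 25×7) is included at this height (area 175.00 mm²); Subtracting the remaining from the first: starting from the cone (33.07 mm²), the 25×7 cube at (-1, -2) partially overlaps it — only the 19.51 mm² overlap (of its 175.00 mm²) is removed, clipping the outline — area = 13.55 mm². So its area = 13.55 mm². Layer 6 is larger (13.55 vs 3.34 mm²).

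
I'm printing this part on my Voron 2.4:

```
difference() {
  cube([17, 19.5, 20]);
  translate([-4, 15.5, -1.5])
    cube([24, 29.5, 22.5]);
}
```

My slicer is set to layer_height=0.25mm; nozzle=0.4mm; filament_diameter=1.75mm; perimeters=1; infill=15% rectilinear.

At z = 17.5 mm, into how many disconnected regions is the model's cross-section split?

1

At z = 17.5 mm: the cube is present — its section is the full 17×19.5 rectangle; the cube at (-4, 15.5) (footprint 24×29.5) is included at this height; Subtracting the remaining from the first: starting from the 17×19.5 cube, the 24×29.5 cube at (-4, 15.5) partially overlaps it — only the 68.00 mm² overlap (of its 708.00 mm²) is removed, clipping the outline — 1 connected region. The result has 1 disconnected region.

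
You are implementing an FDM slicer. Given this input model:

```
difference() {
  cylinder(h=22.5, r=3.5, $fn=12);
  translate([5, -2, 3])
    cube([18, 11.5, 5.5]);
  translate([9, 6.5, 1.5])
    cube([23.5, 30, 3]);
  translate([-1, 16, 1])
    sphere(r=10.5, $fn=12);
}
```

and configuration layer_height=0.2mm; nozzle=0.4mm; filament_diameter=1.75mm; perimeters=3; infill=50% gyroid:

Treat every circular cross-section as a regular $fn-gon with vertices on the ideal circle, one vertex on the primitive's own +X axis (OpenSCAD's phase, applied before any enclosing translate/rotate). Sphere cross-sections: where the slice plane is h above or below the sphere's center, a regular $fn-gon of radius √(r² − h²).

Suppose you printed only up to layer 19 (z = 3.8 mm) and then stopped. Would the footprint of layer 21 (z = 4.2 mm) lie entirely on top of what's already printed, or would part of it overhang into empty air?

Compare the two slices. At z = 3.8: the cylinder: section is a regular 12-gon, circumradius r=3.5 (area = (12/2)·3.500²·sin(360°/12) = 36.75 mm²); the cube at (5, -2) (footprint 18×11.5) is included at this height (area 207.00 mm²); the 23.5×30 cube at (9, 6.5) contributes its full rectangle (area 705.00 mm²); the r=10.5 sphere at (-1, 16) slices to a regular 12-gon of circumradius 10.120 (√(r²−h²) with h=2.8 from center) (area = (12/2)·10.120²·sin(360°/12) = 307.23 mm²); Subtracting the remaining from the first: starting from the r=3.5 cylinder (36.75 mm²), the 18×11.5 cube at (5, -2) misses the remaining region (no effect); the 23.5×30 cube at (9, 6.5) misses the remaining region (no effect); the r=10.5 sphere at (-1, 16) misses the remaining region (no effect) — area = 36.75 mm². At z = 4.2: the cylinder: section is a regular 12-gon, circumradius r=3.5 (area = (12/2)·3.500²·sin(360°/12) = 36.75 mm²); the cube at (5, -2) is present — its section is the full 18×11.5 rectangle (area 207.00 mm²); the cube at (9, 6.5) is present — its section is the full 23.5×30 rectangle (area 705.00 mm²); the r=10.5 sphere at (-1, 16) slices to a regular 12-gon of circumradius 10.000 (√(r²−h²) with h=3.2 from center) (area = (12/2)·10.000²·sin(360°/12) = 300.03 mm²); Subtracting the remaining from the first: starting from the r=3.5 cylinder (36.75 mm²), the 18×11.5 cube at (5, -2) misses the remaining region (no effect); the 23.5×30 cube at (9, 6.5) misses the remaining region (no effect); the r=10.5 sphere at (-1, 16) misses the remaining region (no effect) — area = 36.75 mm². Checking containment: the cross-section at z = 4.2 is a subset of the cross-section at z = 3.8.

entirely on top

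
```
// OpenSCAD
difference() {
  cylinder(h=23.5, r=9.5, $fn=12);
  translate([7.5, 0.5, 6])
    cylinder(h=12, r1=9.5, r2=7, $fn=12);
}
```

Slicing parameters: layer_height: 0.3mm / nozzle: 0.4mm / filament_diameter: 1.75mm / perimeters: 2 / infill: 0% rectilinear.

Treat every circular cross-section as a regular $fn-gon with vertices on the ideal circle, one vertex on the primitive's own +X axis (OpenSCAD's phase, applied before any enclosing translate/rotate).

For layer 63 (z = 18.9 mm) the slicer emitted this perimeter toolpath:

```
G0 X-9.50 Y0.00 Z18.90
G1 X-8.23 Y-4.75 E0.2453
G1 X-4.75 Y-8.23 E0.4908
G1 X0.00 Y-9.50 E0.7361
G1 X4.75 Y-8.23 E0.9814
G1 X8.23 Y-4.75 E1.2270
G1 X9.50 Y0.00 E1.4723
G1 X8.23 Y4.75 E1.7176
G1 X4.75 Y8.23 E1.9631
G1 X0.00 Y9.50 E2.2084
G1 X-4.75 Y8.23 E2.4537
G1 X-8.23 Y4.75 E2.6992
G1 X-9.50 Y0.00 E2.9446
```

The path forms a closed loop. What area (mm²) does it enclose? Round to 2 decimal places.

Apply the shoelace formula to the sequence of (X, Y) vertices; enclosed area = 270.84 mm².

270.84 mm²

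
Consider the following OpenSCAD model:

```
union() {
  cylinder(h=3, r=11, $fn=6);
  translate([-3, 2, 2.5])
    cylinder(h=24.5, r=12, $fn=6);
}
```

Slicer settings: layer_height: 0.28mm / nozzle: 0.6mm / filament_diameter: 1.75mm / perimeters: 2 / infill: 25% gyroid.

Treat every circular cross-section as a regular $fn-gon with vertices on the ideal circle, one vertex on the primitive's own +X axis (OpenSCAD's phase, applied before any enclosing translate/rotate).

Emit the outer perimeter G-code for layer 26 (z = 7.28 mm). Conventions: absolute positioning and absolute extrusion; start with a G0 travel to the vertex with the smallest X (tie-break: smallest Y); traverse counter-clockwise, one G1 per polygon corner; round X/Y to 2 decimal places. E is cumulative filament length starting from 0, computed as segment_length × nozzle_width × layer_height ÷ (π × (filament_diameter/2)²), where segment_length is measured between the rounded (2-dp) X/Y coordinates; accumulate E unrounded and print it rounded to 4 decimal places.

At z = 7.28 mm: the cylinder is absent (z outside [0, 3]); the r=12 cylinder at (-3, 2) gives a regular 6-gon of circumradius 12 (constant along its height); Combining (union): only the r=12 cylinder at (-3, 2) is present, so the union is just that shape — 1 connected region. The outline is a single polygon with 6 vertices. Extrusion per mm of travel: 0.6 × 0.28 / (π × 0.875²) = 0.069846. Accumulating E over each segment gives final E = 5.0284.

G0 X-15.00 Y2.00 Z7.28
G1 X-9.00 Y-8.39 E0.8380
G1 X3.00 Y-8.39 E1.6762
G1 X9.00 Y2.00 E2.5142
G1 X3.00 Y12.39 E3.3522
G1 X-9.00 Y12.39 E4.1904
G1 X-15.00 Y2.00 E5.0284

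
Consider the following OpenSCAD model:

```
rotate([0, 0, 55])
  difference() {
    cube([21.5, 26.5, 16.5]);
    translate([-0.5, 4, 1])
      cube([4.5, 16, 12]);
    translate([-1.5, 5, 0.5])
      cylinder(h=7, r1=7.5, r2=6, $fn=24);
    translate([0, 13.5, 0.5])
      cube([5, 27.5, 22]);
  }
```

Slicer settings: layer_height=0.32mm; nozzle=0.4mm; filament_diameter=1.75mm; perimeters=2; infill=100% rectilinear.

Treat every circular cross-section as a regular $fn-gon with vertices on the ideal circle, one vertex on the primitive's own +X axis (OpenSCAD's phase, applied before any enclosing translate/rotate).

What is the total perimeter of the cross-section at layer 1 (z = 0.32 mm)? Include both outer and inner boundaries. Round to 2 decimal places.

At z = 0.32 mm: the cube (footprint 21.5×26.5) is included at this height (perimeter 96.00 mm); the cube at (-0.5, 4) is absent (z outside [1, 13]); the cone at (-1.5, 5) does not reach this height (z outside [0.5, 7.5]); the cube at (0, 13.5) is absent (z outside [0.5, 22.5]); Taking the first minus the rest: none of the subtracted shapes is present at this height, so the 21.5×26.5 cube is unchanged — boundary = 96.00 mm; (rotated 55° about Z; rotation is an isometry so areas/perimeters/island counts are preserved). Overall, the cross-section is a single solid region. Total boundary length (outer) = 96.00 mm.

96.00 mm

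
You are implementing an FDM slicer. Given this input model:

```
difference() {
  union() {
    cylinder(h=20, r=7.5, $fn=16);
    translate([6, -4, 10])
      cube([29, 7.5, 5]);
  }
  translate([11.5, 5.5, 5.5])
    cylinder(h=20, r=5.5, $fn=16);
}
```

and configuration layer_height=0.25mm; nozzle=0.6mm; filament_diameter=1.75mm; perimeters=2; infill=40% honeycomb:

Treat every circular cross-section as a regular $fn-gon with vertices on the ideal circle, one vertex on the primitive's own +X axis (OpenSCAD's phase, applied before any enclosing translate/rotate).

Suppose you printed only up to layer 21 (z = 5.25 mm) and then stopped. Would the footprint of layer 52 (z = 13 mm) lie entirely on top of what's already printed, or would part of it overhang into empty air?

Compare the two slices. At z = 5.25: the r=7.5 cylinder contributes a regular 16-gon of circumradius 7.5 (area = (16/2)·7.500²·sin(360°/16) = 172.21 mm²); the cube at (6, -4) is absent (z outside [10, 15]); Combining (union): only the r=7.5 cylinder is present, so the union is just that shape — area = 172.21 mm²; the cylinder at (11.5, 5.5) does not reach this height (z outside [5.5, 25.5]); Taking the first minus the rest: none of the subtracted shapes is present at this height, so the result so far is unchanged — area = 172.21 mm². At z = 13: the cylinder: section is a regular 16-gon, circumradius r=7.5 (area = (16/2)·7.500²·sin(360°/16) = 172.21 mm²); the 29×7.5 cube at (6, -4) contributes its full rectangle (area 217.50 mm²); Merging all regions: the regions partially overlap — summed areas 389.71 mm² minus the doubly-counted overlap 8.05 mm² gives 381.66 mm² — area = 381.66 mm²; the r=5.5 cylinder at (11.5, 5.5) gives a regular 16-gon of circumradius 5.5 (constant along its height) (area = (16/2)·5.500²·sin(360°/16) = 92.61 mm²); Taking the first minus the rest: starting from that combined region (381.66 mm²), the r=5.5 cylinder at (11.5, 5.5) partially overlaps it — only the 25.11 mm² overlap (of its 92.61 mm²) is removed, clipping the outline — area = 356.55 mm². Checking containment: at z = 13 the cross-section extends beyond the z = 5.25 cross-section by about 184.48 mm².

part overhangs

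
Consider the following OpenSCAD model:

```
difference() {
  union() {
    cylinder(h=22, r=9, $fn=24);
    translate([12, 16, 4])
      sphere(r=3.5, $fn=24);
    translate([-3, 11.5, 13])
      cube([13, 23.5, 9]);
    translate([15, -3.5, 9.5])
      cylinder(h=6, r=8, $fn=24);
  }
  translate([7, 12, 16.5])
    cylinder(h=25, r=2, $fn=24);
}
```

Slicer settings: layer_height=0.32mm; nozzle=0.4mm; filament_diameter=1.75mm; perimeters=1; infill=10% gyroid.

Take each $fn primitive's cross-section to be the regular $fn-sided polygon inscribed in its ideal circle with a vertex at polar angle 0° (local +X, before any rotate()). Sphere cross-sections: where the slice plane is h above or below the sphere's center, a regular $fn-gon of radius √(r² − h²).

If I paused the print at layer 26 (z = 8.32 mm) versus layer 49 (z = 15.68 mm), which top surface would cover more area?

Layer 26 (z = 8.32): the cylinder: section is a regular 24-gon, circumradius r=9 (area = (24/2)·9.000²·sin(360°/24) = 251.57 mm²); the sphere at (12, 16) does not reach this height (|z−center|=4.320 > r=3.5); the cube at (-3, 11.5) is absent (z outside [13, 22]); the cylinder at (15, -3.5) does not reach this height (z outside [9.5, 15.5]); Merging all regions: only the r=9 cylinder is present, so the union is just that shape — area = 251.57 mm²; the cylinder at (7, 12) does not reach this height (z outside [16.5, 41.5]); Taking the first minus the rest: none of the subtracted shapes is present at this height, so that combined region is unchanged — area = 251.57 mm². So its area = 251.57 mm². Layer 49 (z = 15.68): the r=9 cylinder gives a regular 24-gon of circumradius 9 (constant along its height) (area = (24/2)·9.000²·sin(360°/24) = 251.57 mm²); the sphere at (12, 16) is absent (|z−center|=11.680 > r=3.5); the 13×23.5 cube at (-3, 11.5) contributes its full rectangle (area 305.50 mm²); the cylinder at (15, -3.5) is not intersected at this z (z outside [9.5, 15.5]); Taking the union: the 2 present regions are separate (no shared area or edge), so areas and boundary lengths simply add and each stays a separate island — area = 557.07 mm²; the cylinder at (7, 12) is absent (z outside [16.5, 41.5]); Subtracting the remaining from the first: none of the subtracted shapes is present at this height, so that combined region is unchanged — area = 557.07 mm². So its area = 557.07 mm². Layer 49 is larger (557.07 vs 251.57 mm²).

layer 49 (z = 15.68 mm)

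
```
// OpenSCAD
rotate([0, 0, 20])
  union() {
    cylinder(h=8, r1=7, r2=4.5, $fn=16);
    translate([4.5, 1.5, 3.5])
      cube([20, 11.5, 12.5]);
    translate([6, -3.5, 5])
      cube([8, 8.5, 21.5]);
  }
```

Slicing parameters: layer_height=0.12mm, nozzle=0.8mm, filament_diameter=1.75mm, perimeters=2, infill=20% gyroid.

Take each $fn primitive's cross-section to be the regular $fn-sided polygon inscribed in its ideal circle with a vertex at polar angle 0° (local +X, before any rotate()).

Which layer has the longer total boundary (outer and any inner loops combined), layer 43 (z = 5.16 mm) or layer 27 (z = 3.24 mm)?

Layer 43 (z = 5.16): the cone (r1=7→r2=4.5) has section circumradius 5.388 here — a regular 16-gon (perimeter = 2·16·5.388·sin(180°/16) = 33.63 mm); the cube at (4.5, 1.5) (footprint 20×11.5) is included at this height (perimeter 63.00 mm); the cube at (6, -3.5) (footprint 8×8.5) is included at this height (perimeter 33.00 mm); Merging all regions: the regions partially overlap (shared area 28.47 mm²), so the edge portions inside another operand are dropped and the merged outline is re-measured after clipping — boundary = 103.34 mm; (whole slice rotated 20° about Z — lengths, areas and connectivity unchanged). So its perimeter = 103.34 mm. Layer 27 (z = 3.24): the cone (r1=7→r2=4.5) has section circumradius 5.987 here — a regular 16-gon (perimeter = 2·16·5.987·sin(180°/16) = 37.38 mm); the cube at (4.5, 1.5) is not intersected at this z (z outside [3.5, 16]); the cube at (6, -3.5) is not intersected at this z (z outside [5, 26.5]); Merging all regions: only the cone is present, so the union is just that shape — boundary = 37.38 mm; (whole slice rotated 20° about Z — lengths, areas and connectivity unchanged). So its perimeter = 37.38 mm. Layer 43 is larger (103.34 vs 37.38 mm).

layer 43 (z = 5.16 mm)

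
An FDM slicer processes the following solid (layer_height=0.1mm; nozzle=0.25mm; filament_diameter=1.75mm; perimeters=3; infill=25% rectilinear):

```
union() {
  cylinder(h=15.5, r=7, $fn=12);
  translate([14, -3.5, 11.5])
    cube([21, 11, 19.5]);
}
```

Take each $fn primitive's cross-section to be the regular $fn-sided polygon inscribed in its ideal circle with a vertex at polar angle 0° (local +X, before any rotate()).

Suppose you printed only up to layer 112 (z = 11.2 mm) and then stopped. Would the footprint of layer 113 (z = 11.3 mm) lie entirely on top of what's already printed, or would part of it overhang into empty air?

Compare the two slices. At z = 11.2: the cylinder: section is a regular 12-gon, circumradius r=7 (area = (12/2)·7.000²·sin(360°/12) = 147.00 mm²); the cube at (14, -3.5) is absent (z outside [11.5, 31]); Taking the union: only the r=7 cylinder is present, so the union is just that shape — area = 147.00 mm². At z = 11.3: the cylinder: section is a regular 12-gon, circumradius r=7 (area = (12/2)·7.000²·sin(360°/12) = 147.00 mm²); the cube at (14, -3.5) is absent (z outside [11.5, 31]); Merging all regions: only the r=7 cylinder is present, so the union is just that shape — area = 147.00 mm². Checking containment: the cross-section at z = 11.3 is a subset of the cross-section at z = 11.2.

entirely on top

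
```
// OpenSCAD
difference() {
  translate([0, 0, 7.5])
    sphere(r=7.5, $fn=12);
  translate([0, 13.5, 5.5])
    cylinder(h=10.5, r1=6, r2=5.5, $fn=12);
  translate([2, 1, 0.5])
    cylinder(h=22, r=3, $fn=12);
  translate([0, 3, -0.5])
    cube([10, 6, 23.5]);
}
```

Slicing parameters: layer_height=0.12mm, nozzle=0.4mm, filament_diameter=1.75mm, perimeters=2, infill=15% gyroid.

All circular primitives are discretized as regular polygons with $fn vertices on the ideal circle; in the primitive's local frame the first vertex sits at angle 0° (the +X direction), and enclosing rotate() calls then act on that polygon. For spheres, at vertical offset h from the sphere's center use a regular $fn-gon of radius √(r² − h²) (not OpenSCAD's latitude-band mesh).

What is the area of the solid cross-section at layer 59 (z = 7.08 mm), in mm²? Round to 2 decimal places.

At z = 7.08 mm: the r=7.5 sphere contributes a regular 12-gon of circumradius √(7.5²−0.42²) = 7.488 (area = (12/2)·7.488²·sin(360°/12) = 168.22 mm²); the cone at (0, 13.5): at t=0.150 of its height the radius interpolates to r₁+(r₂−r₁)t = 5.925, giving a regular 12-gon of that circumradius (area = (12/2)·5.925²·sin(360°/12) = 105.31 mm²); the r=3 cylinder at (2, 1) contributes a regular 12-gon of circumradius 3 (area = (12/2)·3.000²·sin(360°/12) = 27.00 mm²); the cube at (0, 3) (footprint 10×6) is included at this height (area 60.00 mm²); Subtracting the remaining from the first: starting from the r=7.5 sphere (168.22 mm²), the cone at (0, 13.5) misses the remaining region (no effect); the r=3 cylinder at (2, 1) lies wholly inside it (removes its full 27.00 mm² and its 18.63 mm outline becomes a hole wall); the 10×6 cube at (0, 3) partially overlaps it — only the 18.05 mm² overlap (of its 60.00 mm²) is removed, clipping the outline — area = 123.17 mm². Overall, the cross-section is a single solid region. Net area = 123.17 mm².

123.17 mm²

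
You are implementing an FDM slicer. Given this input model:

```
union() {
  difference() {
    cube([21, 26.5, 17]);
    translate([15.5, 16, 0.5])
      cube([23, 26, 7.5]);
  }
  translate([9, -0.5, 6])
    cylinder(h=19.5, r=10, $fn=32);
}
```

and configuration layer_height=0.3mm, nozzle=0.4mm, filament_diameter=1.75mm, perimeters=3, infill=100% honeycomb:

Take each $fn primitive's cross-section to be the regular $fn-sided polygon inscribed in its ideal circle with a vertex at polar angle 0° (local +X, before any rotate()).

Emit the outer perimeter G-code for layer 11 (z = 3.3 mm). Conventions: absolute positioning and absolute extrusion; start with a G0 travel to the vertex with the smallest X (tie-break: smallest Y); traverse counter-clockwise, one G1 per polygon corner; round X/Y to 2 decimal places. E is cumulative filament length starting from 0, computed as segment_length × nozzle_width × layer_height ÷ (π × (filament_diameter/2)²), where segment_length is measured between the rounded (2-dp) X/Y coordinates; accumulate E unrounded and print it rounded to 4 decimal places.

At z = 3.3 mm: the cube is present — its section is the full 21×26.5 rectangle; the cube at (15.5, 16) is present — its section is the full 23×26 rectangle; Taking the first minus the rest: starting from the 21×26.5 cube, the 23×26 cube at (15.5, 16) partially overlaps it — only the 57.75 mm² overlap (of its 598.00 mm²) is removed, clipping the outline — 1 connected region; the cylinder at (9, -0.5) does not reach this height (z outside [6, 25.5]); Merging all regions: only the result so far is present, so the union is just that shape — 1 connected region. The outline is a single polygon with 6 vertices. Extrusion per mm of travel: 0.4 × 0.3 / (π × 0.875²) = 0.049890. Accumulating E over each segment gives final E = 4.7396.

G0 X0.00 Y0.00 Z3.30
G1 X21.00 Y0.00 E1.0477
G1 X21.00 Y16.00 E1.8459
G1 X15.50 Y16.00 E2.1203
G1 X15.50 Y26.50 E2.6442
G1 X0.00 Y26.50 E3.4175
G1 X0.00 Y0.00 E4.7396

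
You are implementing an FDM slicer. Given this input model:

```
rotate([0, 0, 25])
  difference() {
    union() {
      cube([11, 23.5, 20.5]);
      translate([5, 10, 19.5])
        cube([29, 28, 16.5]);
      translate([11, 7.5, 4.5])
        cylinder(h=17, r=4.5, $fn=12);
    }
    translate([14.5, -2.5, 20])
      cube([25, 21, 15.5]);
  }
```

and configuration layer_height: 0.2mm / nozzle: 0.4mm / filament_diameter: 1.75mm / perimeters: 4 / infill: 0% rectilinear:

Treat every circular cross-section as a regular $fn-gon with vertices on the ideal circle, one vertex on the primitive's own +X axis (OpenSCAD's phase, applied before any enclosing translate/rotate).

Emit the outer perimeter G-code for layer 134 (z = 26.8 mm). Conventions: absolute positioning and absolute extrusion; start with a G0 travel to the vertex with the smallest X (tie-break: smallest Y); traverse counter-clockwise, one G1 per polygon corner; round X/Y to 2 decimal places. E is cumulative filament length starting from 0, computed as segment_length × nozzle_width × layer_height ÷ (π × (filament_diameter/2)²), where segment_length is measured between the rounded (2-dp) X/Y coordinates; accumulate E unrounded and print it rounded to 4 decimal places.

At z = 26.8 mm: the cube is not intersected at this z (z outside [0, 20.5]); the cube at (5, 10) is present — its section is the full 29×28 rectangle; the cylinder at (11, 7.5) does not reach this height (z outside [4.5, 21.5]); Merging all regions: only the 29×28 cube at (5, 10) is present, so the union is just that shape — 1 connected region; the cube at (14.5, -2.5) (footprint 25×21) is included at this height; Subtracting the remaining from the first: starting from the result so far, the 25×21 cube at (14.5, -2.5) partially overlaps it — only the 165.75 mm² overlap (of its 525.00 mm²) is removed, clipping the outline — 1 connected region; (rotated 25° about Z; rotation is an isometry so areas/perimeters/island counts are preserved). The outline is a single polygon with 6 vertices. Extrusion per mm of travel: 0.4 × 0.2 / (π × 0.875²) = 0.033260. Accumulating E over each segment gives final E = 3.7918.

G0 X-11.53 Y36.55 Z26.80
G1 X0.31 Y11.18 E0.9312
G1 X8.92 Y15.19 E1.2471
G1 X5.32 Y22.89 E1.5298
G1 X23.00 Y31.14 E2.1787
G1 X14.75 Y48.81 E2.8273
G1 X-11.53 Y36.55 E3.7918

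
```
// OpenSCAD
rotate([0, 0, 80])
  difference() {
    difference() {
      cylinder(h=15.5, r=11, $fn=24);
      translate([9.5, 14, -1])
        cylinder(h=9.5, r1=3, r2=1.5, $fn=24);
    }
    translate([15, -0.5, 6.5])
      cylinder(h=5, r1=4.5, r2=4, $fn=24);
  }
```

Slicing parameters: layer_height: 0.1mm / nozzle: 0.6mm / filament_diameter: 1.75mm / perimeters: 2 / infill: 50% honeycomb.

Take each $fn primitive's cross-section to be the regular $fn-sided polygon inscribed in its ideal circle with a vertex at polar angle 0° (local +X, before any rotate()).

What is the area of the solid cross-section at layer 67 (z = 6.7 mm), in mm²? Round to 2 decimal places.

375.02 mm²

At z = 6.7 mm: the cylinder: section is a regular 24-gon, circumradius r=11 (area = (24/2)·11.000²·sin(360°/24) = 375.81 mm²); the cone at (9.5, 14) contributes a regular 24-gon of circumradius 1.784 (interpolated between r1=3 and r2=1.5 at t=0.811) (area = (24/2)·1.784²·sin(360°/24) = 9.89 mm²); Subtracting the remaining from the first: starting from the r=11 cylinder (375.81 mm²), the cone at (9.5, 14) misses the remaining region (no effect) — area = 375.81 mm²; the cone at (15, -0.5) (r1=4.5→r2=4) has section circumradius 4.480 here — a regular 24-gon (area = (24/2)·4.480²·sin(360°/24) = 62.34 mm²); After the difference (first − rest): starting from the result so far (375.81 mm²), the cone at (15, -0.5) partially overlaps it — only the 0.79 mm² overlap (of its 62.34 mm²) is removed, clipping the outline — area = 375.02 mm²; (whole slice rotated 80° about Z — lengths, areas and connectivity unchanged). Overall, the cross-section is a single solid region. Net area = 375.02 mm².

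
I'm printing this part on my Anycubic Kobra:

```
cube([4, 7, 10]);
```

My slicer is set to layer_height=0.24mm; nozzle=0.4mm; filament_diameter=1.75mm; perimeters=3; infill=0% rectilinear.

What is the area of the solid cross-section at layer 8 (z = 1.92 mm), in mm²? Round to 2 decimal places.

At z = 1.92 mm: the cube (footprint 4×7) is included at this height (area 28.00 mm²). Overall, the cross-section is a single solid region. Net area = 28.00 mm².

28.00 mm²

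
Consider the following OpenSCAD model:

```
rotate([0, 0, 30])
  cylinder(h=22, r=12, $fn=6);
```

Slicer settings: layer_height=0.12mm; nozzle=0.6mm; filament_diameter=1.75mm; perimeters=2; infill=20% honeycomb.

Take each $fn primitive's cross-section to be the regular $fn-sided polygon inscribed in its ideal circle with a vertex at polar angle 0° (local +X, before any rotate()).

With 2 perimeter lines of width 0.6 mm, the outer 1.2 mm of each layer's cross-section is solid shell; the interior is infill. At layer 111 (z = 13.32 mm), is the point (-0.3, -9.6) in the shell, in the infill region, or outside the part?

At z = 13.32 mm: the r=12 cylinder contributes a regular 6-gon of circumradius 12; (whole slice rotated 30° about Z — lengths, areas and connectivity unchanged). Overall, the cross-section is a single solid region. Undo the 30° rotation: the query point maps to (-5.060, -8.164) in the un-rotated model frame. The nearest boundary edge runs (-12.00, 0.00)→(-6.00, -10.39); distance from the point to it = 1.93 mm. The point is inside the cross-section and 1.93 mm from the nearest boundary — more than the 1.2 mm shell width (2 × 0.6), so it's in the infill interior.

infill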